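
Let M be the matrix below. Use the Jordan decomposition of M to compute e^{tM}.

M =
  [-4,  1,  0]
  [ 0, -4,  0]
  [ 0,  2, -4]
e^{tM} =
  [exp(-4*t), t*exp(-4*t), 0]
  [0, exp(-4*t), 0]
  [0, 2*t*exp(-4*t), exp(-4*t)]

Strategy: write M = P · J · P⁻¹ where J is a Jordan canonical form, so e^{tM} = P · e^{tJ} · P⁻¹, and e^{tJ} can be computed block-by-block.

M has Jordan form
J =
  [-4,  1,  0]
  [ 0, -4,  0]
  [ 0,  0, -4]
(up to reordering of blocks).

Per-block formulas:
  For a 2×2 Jordan block J_2(-4): exp(t · J_2(-4)) = e^(-4t)·(I + t·N), where N is the 2×2 nilpotent shift.
  For a 1×1 block at λ = -4: exp(t · [-4]) = [e^(-4t)].

After assembling e^{tJ} and conjugating by P, we get:

e^{tM} =
  [exp(-4*t), t*exp(-4*t), 0]
  [0, exp(-4*t), 0]
  [0, 2*t*exp(-4*t), exp(-4*t)]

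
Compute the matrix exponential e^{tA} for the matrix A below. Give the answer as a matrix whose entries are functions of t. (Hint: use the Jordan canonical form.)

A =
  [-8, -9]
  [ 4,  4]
e^{tA} =
  [-6*t*exp(-2*t) + exp(-2*t), -9*t*exp(-2*t)]
  [4*t*exp(-2*t), 6*t*exp(-2*t) + exp(-2*t)]

Strategy: write A = P · J · P⁻¹ where J is a Jordan canonical form, so e^{tA} = P · e^{tJ} · P⁻¹, and e^{tJ} can be computed block-by-block.

A has Jordan form
J =
  [-2,  1]
  [ 0, -2]
(up to reordering of blocks).

Per-block formulas:
  For a 2×2 Jordan block J_2(-2): exp(t · J_2(-2)) = e^(-2t)·(I + t·N), where N is the 2×2 nilpotent shift.

After assembling e^{tJ} and conjugating by P, we get:

e^{tA} =
  [-6*t*exp(-2*t) + exp(-2*t), -9*t*exp(-2*t)]
  [4*t*exp(-2*t), 6*t*exp(-2*t) + exp(-2*t)]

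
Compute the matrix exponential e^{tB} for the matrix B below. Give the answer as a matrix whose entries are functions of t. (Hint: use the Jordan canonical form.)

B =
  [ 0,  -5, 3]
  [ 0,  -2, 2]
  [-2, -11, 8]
e^{tB} =
  [-t^2*exp(2*t) - 2*t*exp(2*t) + exp(2*t), -3*t^2*exp(2*t)/2 - 5*t*exp(2*t), t^2*exp(2*t) + 3*t*exp(2*t)]
  [-2*t^2*exp(2*t), -3*t^2*exp(2*t) - 4*t*exp(2*t) + exp(2*t), 2*t^2*exp(2*t) + 2*t*exp(2*t)]
  [-4*t^2*exp(2*t) - 2*t*exp(2*t), -6*t^2*exp(2*t) - 11*t*exp(2*t), 4*t^2*exp(2*t) + 6*t*exp(2*t) + exp(2*t)]

Strategy: write B = P · J · P⁻¹ where J is a Jordan canonical form, so e^{tB} = P · e^{tJ} · P⁻¹, and e^{tJ} can be computed block-by-block.

B has Jordan form
J =
  [2, 1, 0]
  [0, 2, 1]
  [0, 0, 2]
(up to reordering of blocks).

Per-block formulas:
  For a 3×3 Jordan block J_3(2): exp(t · J_3(2)) = e^(2t)·(I + t·N + (t^2/2)·N^2), where N is the 3×3 nilpotent shift.

After assembling e^{tJ} and conjugating by P, we get:

e^{tB} =
  [-t^2*exp(2*t) - 2*t*exp(2*t) + exp(2*t), -3*t^2*exp(2*t)/2 - 5*t*exp(2*t), t^2*exp(2*t) + 3*t*exp(2*t)]
  [-2*t^2*exp(2*t), -3*t^2*exp(2*t) - 4*t*exp(2*t) + exp(2*t), 2*t^2*exp(2*t) + 2*t*exp(2*t)]
  [-4*t^2*exp(2*t) - 2*t*exp(2*t), -6*t^2*exp(2*t) - 11*t*exp(2*t), 4*t^2*exp(2*t) + 6*t*exp(2*t) + exp(2*t)]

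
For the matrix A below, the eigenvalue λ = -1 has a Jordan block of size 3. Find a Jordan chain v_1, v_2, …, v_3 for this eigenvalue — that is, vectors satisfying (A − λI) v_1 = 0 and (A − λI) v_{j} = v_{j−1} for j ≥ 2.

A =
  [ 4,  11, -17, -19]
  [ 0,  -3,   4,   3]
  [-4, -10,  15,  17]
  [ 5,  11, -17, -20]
A Jordan chain for λ = -1 of length 3:
v_1 = (-2, -1, 1, -2)ᵀ
v_2 = (5, 0, -4, 5)ᵀ
v_3 = (1, 0, 0, 0)ᵀ

Let N = A − (-1)·I. We want v_3 with N^3 v_3 = 0 but N^2 v_3 ≠ 0; then v_{j-1} := N · v_j for j = 3, …, 2.

Pick v_3 = (1, 0, 0, 0)ᵀ.
Then v_2 = N · v_3 = (5, 0, -4, 5)ᵀ.
Then v_1 = N · v_2 = (-2, -1, 1, -2)ᵀ.

Sanity check: (A − (-1)·I) v_1 = (0, 0, 0, 0)ᵀ = 0. ✓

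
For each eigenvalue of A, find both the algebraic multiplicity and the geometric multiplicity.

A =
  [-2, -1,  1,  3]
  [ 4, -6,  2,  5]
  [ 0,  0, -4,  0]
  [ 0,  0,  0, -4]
λ = -4: alg = 4, geom = 2

Step 1 — factor the characteristic polynomial to read off the algebraic multiplicities:
  χ_A(x) = (x + 4)^4

Step 2 — compute geometric multiplicities via the rank-nullity identity g(λ) = n − rank(A − λI):
  rank(A − (-4)·I) = 2, so dim ker(A − (-4)·I) = n − 2 = 2

Summary:
  λ = -4: algebraic multiplicity = 4, geometric multiplicity = 2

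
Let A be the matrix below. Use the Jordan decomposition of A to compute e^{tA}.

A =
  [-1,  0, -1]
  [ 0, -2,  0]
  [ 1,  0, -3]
e^{tA} =
  [t*exp(-2*t) + exp(-2*t), 0, -t*exp(-2*t)]
  [0, exp(-2*t), 0]
  [t*exp(-2*t), 0, -t*exp(-2*t) + exp(-2*t)]

Strategy: write A = P · J · P⁻¹ where J is a Jordan canonical form, so e^{tA} = P · e^{tJ} · P⁻¹, and e^{tJ} can be computed block-by-block.

A has Jordan form
J =
  [-2,  1,  0]
  [ 0, -2,  0]
  [ 0,  0, -2]
(up to reordering of blocks).

Per-block formulas:
  For a 2×2 Jordan block J_2(-2): exp(t · J_2(-2)) = e^(-2t)·(I + t·N), where N is the 2×2 nilpotent shift.
  For a 1×1 block at λ = -2: exp(t · [-2]) = [e^(-2t)].

After assembling e^{tJ} and conjugating by P, we get:

e^{tA} =
  [t*exp(-2*t) + exp(-2*t), 0, -t*exp(-2*t)]
  [0, exp(-2*t), 0]
  [t*exp(-2*t), 0, -t*exp(-2*t) + exp(-2*t)]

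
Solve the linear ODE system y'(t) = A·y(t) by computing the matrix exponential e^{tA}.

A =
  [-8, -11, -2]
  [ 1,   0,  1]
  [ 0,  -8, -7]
e^{tA} =
  [-t^2*exp(-5*t) - 3*t*exp(-5*t) + exp(-5*t), -3*t^2*exp(-5*t) - 11*t*exp(-5*t), -t^2*exp(-5*t)/2 - 2*t*exp(-5*t)]
  [t^2*exp(-5*t) + t*exp(-5*t), 3*t^2*exp(-5*t) + 5*t*exp(-5*t) + exp(-5*t), t^2*exp(-5*t)/2 + t*exp(-5*t)]
  [-4*t^2*exp(-5*t), -12*t^2*exp(-5*t) - 8*t*exp(-5*t), -2*t^2*exp(-5*t) - 2*t*exp(-5*t) + exp(-5*t)]

Strategy: write A = P · J · P⁻¹ where J is a Jordan canonical form, so e^{tA} = P · e^{tJ} · P⁻¹, and e^{tJ} can be computed block-by-block.

A has Jordan form
J =
  [-5,  1,  0]
  [ 0, -5,  1]
  [ 0,  0, -5]
(up to reordering of blocks).

Per-block formulas:
  For a 3×3 Jordan block J_3(-5): exp(t · J_3(-5)) = e^(-5t)·(I + t·N + (t^2/2)·N^2), where N is the 3×3 nilpotent shift.

After assembling e^{tJ} and conjugating by P, we get:

e^{tA} =
  [-t^2*exp(-5*t) - 3*t*exp(-5*t) + exp(-5*t), -3*t^2*exp(-5*t) - 11*t*exp(-5*t), -t^2*exp(-5*t)/2 - 2*t*exp(-5*t)]
  [t^2*exp(-5*t) + t*exp(-5*t), 3*t^2*exp(-5*t) + 5*t*exp(-5*t) + exp(-5*t), t^2*exp(-5*t)/2 + t*exp(-5*t)]
  [-4*t^2*exp(-5*t), -12*t^2*exp(-5*t) - 8*t*exp(-5*t), -2*t^2*exp(-5*t) - 2*t*exp(-5*t) + exp(-5*t)]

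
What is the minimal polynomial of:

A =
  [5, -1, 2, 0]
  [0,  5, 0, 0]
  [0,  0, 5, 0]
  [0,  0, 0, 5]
x^2 - 10*x + 25

The characteristic polynomial is χ_A(x) = (x - 5)^4, so the eigenvalues are known. The minimal polynomial is
  m_A(x) = Π_λ (x − λ)^{k_λ}
where k_λ is the size of the *largest* Jordan block for λ (equivalently, the smallest k with (A − λI)^k v = 0 for every generalised eigenvector v of λ).

  λ = 5: largest Jordan block has size 2, contributing (x − 5)^2

So m_A(x) = (x - 5)^2 = x^2 - 10*x + 25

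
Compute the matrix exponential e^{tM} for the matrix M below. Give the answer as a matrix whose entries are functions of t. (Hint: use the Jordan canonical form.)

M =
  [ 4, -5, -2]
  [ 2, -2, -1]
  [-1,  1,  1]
e^{tM} =
  [t^2*exp(t)/2 + 3*t*exp(t) + exp(t), -t^2*exp(t) - 5*t*exp(t), -t^2*exp(t)/2 - 2*t*exp(t)]
  [t^2*exp(t)/2 + 2*t*exp(t), -t^2*exp(t) - 3*t*exp(t) + exp(t), -t^2*exp(t)/2 - t*exp(t)]
  [-t^2*exp(t)/2 - t*exp(t), t^2*exp(t) + t*exp(t), t^2*exp(t)/2 + exp(t)]

Strategy: write M = P · J · P⁻¹ where J is a Jordan canonical form, so e^{tM} = P · e^{tJ} · P⁻¹, and e^{tJ} can be computed block-by-block.

M has Jordan form
J =
  [1, 1, 0]
  [0, 1, 1]
  [0, 0, 1]
(up to reordering of blocks).

Per-block formulas:
  For a 3×3 Jordan block J_3(1): exp(t · J_3(1)) = e^(1t)·(I + t·N + (t^2/2)·N^2), where N is the 3×3 nilpotent shift.

After assembling e^{tJ} and conjugating by P, we get:

e^{tM} =
  [t^2*exp(t)/2 + 3*t*exp(t) + exp(t), -t^2*exp(t) - 5*t*exp(t), -t^2*exp(t)/2 - 2*t*exp(t)]
  [t^2*exp(t)/2 + 2*t*exp(t), -t^2*exp(t) - 3*t*exp(t) + exp(t), -t^2*exp(t)/2 - t*exp(t)]
  [-t^2*exp(t)/2 - t*exp(t), t^2*exp(t) + t*exp(t), t^2*exp(t)/2 + exp(t)]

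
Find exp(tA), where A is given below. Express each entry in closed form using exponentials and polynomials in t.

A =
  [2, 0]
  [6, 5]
e^{tA} =
  [exp(2*t), 0]
  [2*exp(5*t) - 2*exp(2*t), exp(5*t)]

Strategy: write A = P · J · P⁻¹ where J is a Jordan canonical form, so e^{tA} = P · e^{tJ} · P⁻¹, and e^{tJ} can be computed block-by-block.

A has Jordan form
J =
  [2, 0]
  [0, 5]
(up to reordering of blocks).

Per-block formulas:
  For a 1×1 block at λ = 2: exp(t · [2]) = [e^(2t)].
  For a 1×1 block at λ = 5: exp(t · [5]) = [e^(5t)].

After assembling e^{tJ} and conjugating by P, we get:

e^{tA} =
  [exp(2*t), 0]
  [2*exp(5*t) - 2*exp(2*t), exp(5*t)]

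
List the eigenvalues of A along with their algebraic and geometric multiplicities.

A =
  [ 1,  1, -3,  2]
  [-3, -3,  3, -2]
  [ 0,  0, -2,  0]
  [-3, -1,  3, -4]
λ = -2: alg = 4, geom = 3

Step 1 — factor the characteristic polynomial to read off the algebraic multiplicities:
  χ_A(x) = (x + 2)^4

Step 2 — compute geometric multiplicities via the rank-nullity identity g(λ) = n − rank(A − λI):
  rank(A − (-2)·I) = 1, so dim ker(A − (-2)·I) = n − 1 = 3

Summary:
  λ = -2: algebraic multiplicity = 4, geometric multiplicity = 3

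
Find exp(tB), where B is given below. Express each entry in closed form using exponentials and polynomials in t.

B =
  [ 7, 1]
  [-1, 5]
e^{tB} =
  [t*exp(6*t) + exp(6*t), t*exp(6*t)]
  [-t*exp(6*t), -t*exp(6*t) + exp(6*t)]

Strategy: write B = P · J · P⁻¹ where J is a Jordan canonical form, so e^{tB} = P · e^{tJ} · P⁻¹, and e^{tJ} can be computed block-by-block.

B has Jordan form
J =
  [6, 1]
  [0, 6]
(up to reordering of blocks).

Per-block formulas:
  For a 2×2 Jordan block J_2(6): exp(t · J_2(6)) = e^(6t)·(I + t·N), where N is the 2×2 nilpotent shift.

After assembling e^{tJ} and conjugating by P, we get:

e^{tB} =
  [t*exp(6*t) + exp(6*t), t*exp(6*t)]
  [-t*exp(6*t), -t*exp(6*t) + exp(6*t)]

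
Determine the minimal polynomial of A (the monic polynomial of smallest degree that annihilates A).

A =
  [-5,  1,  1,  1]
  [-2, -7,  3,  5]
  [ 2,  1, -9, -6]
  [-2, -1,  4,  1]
x^3 + 15*x^2 + 75*x + 125

The characteristic polynomial is χ_A(x) = (x + 5)^4, so the eigenvalues are known. The minimal polynomial is
  m_A(x) = Π_λ (x − λ)^{k_λ}
where k_λ is the size of the *largest* Jordan block for λ (equivalently, the smallest k with (A − λI)^k v = 0 for every generalised eigenvector v of λ).

  λ = -5: largest Jordan block has size 3, contributing (x + 5)^3

So m_A(x) = (x + 5)^3 = x^3 + 15*x^2 + 75*x + 125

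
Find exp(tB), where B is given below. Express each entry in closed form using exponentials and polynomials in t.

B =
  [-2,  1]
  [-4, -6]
e^{tB} =
  [2*t*exp(-4*t) + exp(-4*t), t*exp(-4*t)]
  [-4*t*exp(-4*t), -2*t*exp(-4*t) + exp(-4*t)]

Strategy: write B = P · J · P⁻¹ where J is a Jordan canonical form, so e^{tB} = P · e^{tJ} · P⁻¹, and e^{tJ} can be computed block-by-block.

B has Jordan form
J =
  [-4,  1]
  [ 0, -4]
(up to reordering of blocks).

Per-block formulas:
  For a 2×2 Jordan block J_2(-4): exp(t · J_2(-4)) = e^(-4t)·(I + t·N), where N is the 2×2 nilpotent shift.

After assembling e^{tJ} and conjugating by P, we get:

e^{tB} =
  [2*t*exp(-4*t) + exp(-4*t), t*exp(-4*t)]
  [-4*t*exp(-4*t), -2*t*exp(-4*t) + exp(-4*t)]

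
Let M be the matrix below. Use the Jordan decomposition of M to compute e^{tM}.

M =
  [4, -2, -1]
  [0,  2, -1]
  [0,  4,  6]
e^{tM} =
  [exp(4*t), -2*t*exp(4*t), -t*exp(4*t)]
  [0, -2*t*exp(4*t) + exp(4*t), -t*exp(4*t)]
  [0, 4*t*exp(4*t), 2*t*exp(4*t) + exp(4*t)]

Strategy: write M = P · J · P⁻¹ where J is a Jordan canonical form, so e^{tM} = P · e^{tJ} · P⁻¹, and e^{tJ} can be computed block-by-block.

M has Jordan form
J =
  [4, 1, 0]
  [0, 4, 0]
  [0, 0, 4]
(up to reordering of blocks).

Per-block formulas:
  For a 2×2 Jordan block J_2(4): exp(t · J_2(4)) = e^(4t)·(I + t·N), where N is the 2×2 nilpotent shift.
  For a 1×1 block at λ = 4: exp(t · [4]) = [e^(4t)].

After assembling e^{tJ} and conjugating by P, we get:

e^{tM} =
  [exp(4*t), -2*t*exp(4*t), -t*exp(4*t)]
  [0, -2*t*exp(4*t) + exp(4*t), -t*exp(4*t)]
  [0, 4*t*exp(4*t), 2*t*exp(4*t) + exp(4*t)]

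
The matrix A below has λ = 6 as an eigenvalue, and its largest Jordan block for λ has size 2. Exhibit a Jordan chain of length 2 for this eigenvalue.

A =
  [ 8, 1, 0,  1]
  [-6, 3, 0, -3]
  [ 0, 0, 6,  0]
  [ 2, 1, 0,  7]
A Jordan chain for λ = 6 of length 2:
v_1 = (2, -6, 0, 2)ᵀ
v_2 = (1, 0, 0, 0)ᵀ

Let N = A − (6)·I. We want v_2 with N^2 v_2 = 0 but N^1 v_2 ≠ 0; then v_{j-1} := N · v_j for j = 2, …, 2.

Pick v_2 = (1, 0, 0, 0)ᵀ.
Then v_1 = N · v_2 = (2, -6, 0, 2)ᵀ.

Sanity check: (A − (6)·I) v_1 = (0, 0, 0, 0)ᵀ = 0. ✓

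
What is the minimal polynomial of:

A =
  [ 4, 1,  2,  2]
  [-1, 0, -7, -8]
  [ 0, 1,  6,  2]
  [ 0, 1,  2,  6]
x^3 - 12*x^2 + 48*x - 64

The characteristic polynomial is χ_A(x) = (x - 4)^4, so the eigenvalues are known. The minimal polynomial is
  m_A(x) = Π_λ (x − λ)^{k_λ}
where k_λ is the size of the *largest* Jordan block for λ (equivalently, the smallest k with (A − λI)^k v = 0 for every generalised eigenvector v of λ).

  λ = 4: largest Jordan block has size 3, contributing (x − 4)^3

So m_A(x) = (x - 4)^3 = x^3 - 12*x^2 + 48*x - 64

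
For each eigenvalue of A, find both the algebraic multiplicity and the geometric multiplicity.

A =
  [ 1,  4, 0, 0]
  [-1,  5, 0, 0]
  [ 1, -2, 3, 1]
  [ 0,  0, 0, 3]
λ = 3: alg = 4, geom = 2

Step 1 — factor the characteristic polynomial to read off the algebraic multiplicities:
  χ_A(x) = (x - 3)^4

Step 2 — compute geometric multiplicities via the rank-nullity identity g(λ) = n − rank(A − λI):
  rank(A − (3)·I) = 2, so dim ker(A − (3)·I) = n − 2 = 2

Summary:
  λ = 3: algebraic multiplicity = 4, geometric multiplicity = 2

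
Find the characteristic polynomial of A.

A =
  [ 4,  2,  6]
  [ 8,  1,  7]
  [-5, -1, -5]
x^3

Expanding det(x·I − A) (e.g. by cofactor expansion or by noting that A is similar to its Jordan form J, which has the same characteristic polynomial as A) gives
  χ_A(x) = x^3
which factors as x^3. The eigenvalues (with algebraic multiplicities) are λ = 0 with multiplicity 3.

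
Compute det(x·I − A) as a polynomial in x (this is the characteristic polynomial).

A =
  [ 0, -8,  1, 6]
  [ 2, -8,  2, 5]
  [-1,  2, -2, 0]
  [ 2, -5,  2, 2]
x^4 + 8*x^3 + 22*x^2 + 24*x + 9

Expanding det(x·I − A) (e.g. by cofactor expansion or by noting that A is similar to its Jordan form J, which has the same characteristic polynomial as A) gives
  χ_A(x) = x^4 + 8*x^3 + 22*x^2 + 24*x + 9
which factors as (x + 1)^2*(x + 3)^2. The eigenvalues (with algebraic multiplicities) are λ = -3 with multiplicity 2, λ = -1 with multiplicity 2.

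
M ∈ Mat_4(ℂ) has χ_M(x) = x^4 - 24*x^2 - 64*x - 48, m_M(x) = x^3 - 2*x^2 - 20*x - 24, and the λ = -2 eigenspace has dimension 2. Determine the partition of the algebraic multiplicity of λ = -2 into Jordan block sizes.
Block sizes for λ = -2: [2, 1]

Step 1 — from the characteristic polynomial, algebraic multiplicity of λ = -2 is 3. From dim ker(M − (-2)·I) = 2, there are exactly 2 Jordan blocks for λ = -2.
Step 2 — from the minimal polynomial, the factor (x + 2)^2 tells us the largest block for λ = -2 has size 2.
Step 3 — with total size 3, 2 blocks, and largest block 2, the block sizes (in nonincreasing order) are [2, 1].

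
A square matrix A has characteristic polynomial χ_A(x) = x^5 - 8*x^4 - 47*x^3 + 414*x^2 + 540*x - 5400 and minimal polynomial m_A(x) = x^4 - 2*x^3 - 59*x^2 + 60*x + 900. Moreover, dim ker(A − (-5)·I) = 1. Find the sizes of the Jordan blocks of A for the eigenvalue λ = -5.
Block sizes for λ = -5: [2]

Step 1 — from the characteristic polynomial, algebraic multiplicity of λ = -5 is 2. From dim ker(A − (-5)·I) = 1, there are exactly 1 Jordan blocks for λ = -5.
Step 2 — from the minimal polynomial, the factor (x + 5)^2 tells us the largest block for λ = -5 has size 2.
Step 3 — with total size 2, 1 blocks, and largest block 2, the block sizes (in nonincreasing order) are [2].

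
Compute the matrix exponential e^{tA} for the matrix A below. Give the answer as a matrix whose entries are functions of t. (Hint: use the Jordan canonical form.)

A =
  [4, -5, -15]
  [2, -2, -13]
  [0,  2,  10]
e^{tA} =
  [-5*t^2*exp(4*t) + exp(4*t), -5*t*exp(4*t), -25*t^2*exp(4*t)/2 - 15*t*exp(4*t)]
  [-6*t^2*exp(4*t) + 2*t*exp(4*t), -6*t*exp(4*t) + exp(4*t), -15*t^2*exp(4*t) - 13*t*exp(4*t)]
  [2*t^2*exp(4*t), 2*t*exp(4*t), 5*t^2*exp(4*t) + 6*t*exp(4*t) + exp(4*t)]

Strategy: write A = P · J · P⁻¹ where J is a Jordan canonical form, so e^{tA} = P · e^{tJ} · P⁻¹, and e^{tJ} can be computed block-by-block.

A has Jordan form
J =
  [4, 1, 0]
  [0, 4, 1]
  [0, 0, 4]
(up to reordering of blocks).

Per-block formulas:
  For a 3×3 Jordan block J_3(4): exp(t · J_3(4)) = e^(4t)·(I + t·N + (t^2/2)·N^2), where N is the 3×3 nilpotent shift.

After assembling e^{tJ} and conjugating by P, we get:

e^{tA} =
  [-5*t^2*exp(4*t) + exp(4*t), -5*t*exp(4*t), -25*t^2*exp(4*t)/2 - 15*t*exp(4*t)]
  [-6*t^2*exp(4*t) + 2*t*exp(4*t), -6*t*exp(4*t) + exp(4*t), -15*t^2*exp(4*t) - 13*t*exp(4*t)]
  [2*t^2*exp(4*t), 2*t*exp(4*t), 5*t^2*exp(4*t) + 6*t*exp(4*t) + exp(4*t)]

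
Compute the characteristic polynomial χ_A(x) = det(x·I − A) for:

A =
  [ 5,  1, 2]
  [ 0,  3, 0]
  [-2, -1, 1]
x^3 - 9*x^2 + 27*x - 27

Expanding det(x·I − A) (e.g. by cofactor expansion or by noting that A is similar to its Jordan form J, which has the same characteristic polynomial as A) gives
  χ_A(x) = x^3 - 9*x^2 + 27*x - 27
which factors as (x - 3)^3. The eigenvalues (with algebraic multiplicities) are λ = 3 with multiplicity 3.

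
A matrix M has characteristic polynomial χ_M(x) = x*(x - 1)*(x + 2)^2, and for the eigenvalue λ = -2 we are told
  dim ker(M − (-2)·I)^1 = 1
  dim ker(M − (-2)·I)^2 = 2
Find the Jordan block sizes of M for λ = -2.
Block sizes for λ = -2: [2]

From the dimensions of kernels of powers, the number of Jordan blocks of size at least j is d_j − d_{j−1} where d_j = dim ker(N^j) (with d_0 = 0). Computing the differences gives [1, 1].
The number of blocks of size exactly k is (#blocks of size ≥ k) − (#blocks of size ≥ k + 1), so the partition is: 1 block(s) of size 2.
In nonincreasing order the block sizes are [2].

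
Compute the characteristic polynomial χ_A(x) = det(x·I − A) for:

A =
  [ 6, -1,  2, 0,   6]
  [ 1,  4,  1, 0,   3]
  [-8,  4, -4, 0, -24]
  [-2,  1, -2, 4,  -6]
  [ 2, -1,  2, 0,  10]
x^5 - 20*x^4 + 160*x^3 - 640*x^2 + 1280*x - 1024

Expanding det(x·I − A) (e.g. by cofactor expansion or by noting that A is similar to its Jordan form J, which has the same characteristic polynomial as A) gives
  χ_A(x) = x^5 - 20*x^4 + 160*x^3 - 640*x^2 + 1280*x - 1024
which factors as (x - 4)^5. The eigenvalues (with algebraic multiplicities) are λ = 4 with multiplicity 5.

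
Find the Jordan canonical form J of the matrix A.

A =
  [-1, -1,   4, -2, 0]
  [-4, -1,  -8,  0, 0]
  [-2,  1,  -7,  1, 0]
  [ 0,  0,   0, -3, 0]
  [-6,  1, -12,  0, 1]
J_2(-3) ⊕ J_2(-3) ⊕ J_1(1)

The characteristic polynomial is
  det(x·I − A) = x^5 + 11*x^4 + 42*x^3 + 54*x^2 - 27*x - 81 = (x - 1)*(x + 3)^4

Eigenvalues and multiplicities (the geometric multiplicity of λ is n − rank(A − λI), which equals the number of Jordan blocks for λ):
  λ = -3: algebraic multiplicity = 4, geometric multiplicity = 2
  λ = 1: algebraic multiplicity = 1, geometric multiplicity = 1

Determining the block sizes for each eigenvalue:
  λ = -3: with am = 4 and gm = 2, the partition is not yet determined (e.g. several partitions of 4 into 2 parts exist). Let N = A − (-3)·I. Computing rank(N^1) = 3, rank(N^2) = 1; the number of blocks of size ≥ j is rank(N^{j−1}) − rank(N^j), giving [2, 2]. So we have 2 block(s) of size 2 → block sizes [2, 2]
  λ = 1: one block (gm = 1), so the single block has size am = 1 → block sizes [1]

Assembling the blocks gives a Jordan form
J =
  [-3,  1,  0,  0, 0]
  [ 0, -3,  0,  0, 0]
  [ 0,  0, -3,  1, 0]
  [ 0,  0,  0, -3, 0]
  [ 0,  0,  0,  0, 1]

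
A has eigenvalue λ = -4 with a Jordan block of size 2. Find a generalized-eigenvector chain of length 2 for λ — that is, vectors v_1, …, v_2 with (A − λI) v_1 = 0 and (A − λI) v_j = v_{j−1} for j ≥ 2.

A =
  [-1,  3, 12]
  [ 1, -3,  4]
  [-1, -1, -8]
A Jordan chain for λ = -4 of length 2:
v_1 = (3, 1, -1)ᵀ
v_2 = (1, 0, 0)ᵀ

Let N = A − (-4)·I. We want v_2 with N^2 v_2 = 0 but N^1 v_2 ≠ 0; then v_{j-1} := N · v_j for j = 2, …, 2.

Pick v_2 = (1, 0, 0)ᵀ.
Then v_1 = N · v_2 = (3, 1, -1)ᵀ.

Sanity check: (A − (-4)·I) v_1 = (0, 0, 0)ᵀ = 0. ✓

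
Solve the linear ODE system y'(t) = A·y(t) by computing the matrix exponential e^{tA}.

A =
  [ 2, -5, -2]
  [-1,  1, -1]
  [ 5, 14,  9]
e^{tA} =
  [-t^2*exp(4*t)/2 - 2*t*exp(4*t) + exp(4*t), -3*t^2*exp(4*t)/2 - 5*t*exp(4*t), -t^2*exp(4*t)/2 - 2*t*exp(4*t)]
  [-t*exp(4*t), -3*t*exp(4*t) + exp(4*t), -t*exp(4*t)]
  [t^2*exp(4*t)/2 + 5*t*exp(4*t), 3*t^2*exp(4*t)/2 + 14*t*exp(4*t), t^2*exp(4*t)/2 + 5*t*exp(4*t) + exp(4*t)]

Strategy: write A = P · J · P⁻¹ where J is a Jordan canonical form, so e^{tA} = P · e^{tJ} · P⁻¹, and e^{tJ} can be computed block-by-block.

A has Jordan form
J =
  [4, 1, 0]
  [0, 4, 1]
  [0, 0, 4]
(up to reordering of blocks).

Per-block formulas:
  For a 3×3 Jordan block J_3(4): exp(t · J_3(4)) = e^(4t)·(I + t·N + (t^2/2)·N^2), where N is the 3×3 nilpotent shift.

After assembling e^{tJ} and conjugating by P, we get:

e^{tA} =
  [-t^2*exp(4*t)/2 - 2*t*exp(4*t) + exp(4*t), -3*t^2*exp(4*t)/2 - 5*t*exp(4*t), -t^2*exp(4*t)/2 - 2*t*exp(4*t)]
  [-t*exp(4*t), -3*t*exp(4*t) + exp(4*t), -t*exp(4*t)]
  [t^2*exp(4*t)/2 + 5*t*exp(4*t), 3*t^2*exp(4*t)/2 + 14*t*exp(4*t), t^2*exp(4*t)/2 + 5*t*exp(4*t) + exp(4*t)]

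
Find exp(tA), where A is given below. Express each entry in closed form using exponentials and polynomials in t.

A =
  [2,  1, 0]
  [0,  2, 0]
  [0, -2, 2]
e^{tA} =
  [exp(2*t), t*exp(2*t), 0]
  [0, exp(2*t), 0]
  [0, -2*t*exp(2*t), exp(2*t)]

Strategy: write A = P · J · P⁻¹ where J is a Jordan canonical form, so e^{tA} = P · e^{tJ} · P⁻¹, and e^{tJ} can be computed block-by-block.

A has Jordan form
J =
  [2, 1, 0]
  [0, 2, 0]
  [0, 0, 2]
(up to reordering of blocks).

Per-block formulas:
  For a 1×1 block at λ = 2: exp(t · [2]) = [e^(2t)].
  For a 2×2 Jordan block J_2(2): exp(t · J_2(2)) = e^(2t)·(I + t·N), where N is the 2×2 nilpotent shift.

After assembling e^{tJ} and conjugating by P, we get:

e^{tA} =
  [exp(2*t), t*exp(2*t), 0]
  [0, exp(2*t), 0]
  [0, -2*t*exp(2*t), exp(2*t)]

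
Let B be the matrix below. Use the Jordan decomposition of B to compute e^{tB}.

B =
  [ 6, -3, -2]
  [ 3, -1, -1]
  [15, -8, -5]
e^{tB} =
  [-3*t^2/2 + 6*t + 1, t^2/2 - 3*t, t^2/2 - 2*t]
  [3*t, 1 - t, -t]
  [-9*t^2/2 + 15*t, 3*t^2/2 - 8*t, 3*t^2/2 - 5*t + 1]

Strategy: write B = P · J · P⁻¹ where J is a Jordan canonical form, so e^{tB} = P · e^{tJ} · P⁻¹, and e^{tJ} can be computed block-by-block.

B has Jordan form
J =
  [0, 1, 0]
  [0, 0, 1]
  [0, 0, 0]
(up to reordering of blocks).

Per-block formulas:
  For a 3×3 Jordan block J_3(0): exp(t · J_3(0)) = e^(0t)·(I + t·N + (t^2/2)·N^2), where N is the 3×3 nilpotent shift.

After assembling e^{tJ} and conjugating by P, we get:

e^{tB} =
  [-3*t^2/2 + 6*t + 1, t^2/2 - 3*t, t^2/2 - 2*t]
  [3*t, 1 - t, -t]
  [-9*t^2/2 + 15*t, 3*t^2/2 - 8*t, 3*t^2/2 - 5*t + 1]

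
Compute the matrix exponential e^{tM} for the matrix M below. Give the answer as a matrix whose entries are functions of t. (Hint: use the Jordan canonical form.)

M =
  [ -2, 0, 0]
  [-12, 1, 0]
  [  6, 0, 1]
e^{tM} =
  [exp(-2*t), 0, 0]
  [-4*exp(t) + 4*exp(-2*t), exp(t), 0]
  [2*exp(t) - 2*exp(-2*t), 0, exp(t)]

Strategy: write M = P · J · P⁻¹ where J is a Jordan canonical form, so e^{tM} = P · e^{tJ} · P⁻¹, and e^{tJ} can be computed block-by-block.

M has Jordan form
J =
  [-2, 0, 0]
  [ 0, 1, 0]
  [ 0, 0, 1]
(up to reordering of blocks).

Per-block formulas:
  For a 1×1 block at λ = -2: exp(t · [-2]) = [e^(-2t)].
  For a 1×1 block at λ = 1: exp(t · [1]) = [e^(1t)].

After assembling e^{tJ} and conjugating by P, we get:

e^{tM} =
  [exp(-2*t), 0, 0]
  [-4*exp(t) + 4*exp(-2*t), exp(t), 0]
  [2*exp(t) - 2*exp(-2*t), 0, exp(t)]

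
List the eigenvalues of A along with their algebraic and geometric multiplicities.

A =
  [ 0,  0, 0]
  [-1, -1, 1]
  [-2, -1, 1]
λ = 0: alg = 3, geom = 1

Step 1 — factor the characteristic polynomial to read off the algebraic multiplicities:
  χ_A(x) = x^3

Step 2 — compute geometric multiplicities via the rank-nullity identity g(λ) = n − rank(A − λI):
  rank(A − (0)·I) = 2, so dim ker(A − (0)·I) = n − 2 = 1

Summary:
  λ = 0: algebraic multiplicity = 3, geometric multiplicity = 1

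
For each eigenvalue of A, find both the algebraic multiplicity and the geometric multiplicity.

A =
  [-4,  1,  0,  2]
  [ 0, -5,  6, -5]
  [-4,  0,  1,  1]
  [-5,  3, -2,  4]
λ = -1: alg = 4, geom = 2

Step 1 — factor the characteristic polynomial to read off the algebraic multiplicities:
  χ_A(x) = (x + 1)^4

Step 2 — compute geometric multiplicities via the rank-nullity identity g(λ) = n − rank(A − λI):
  rank(A − (-1)·I) = 2, so dim ker(A − (-1)·I) = n − 2 = 2

Summary:
  λ = -1: algebraic multiplicity = 4, geometric multiplicity = 2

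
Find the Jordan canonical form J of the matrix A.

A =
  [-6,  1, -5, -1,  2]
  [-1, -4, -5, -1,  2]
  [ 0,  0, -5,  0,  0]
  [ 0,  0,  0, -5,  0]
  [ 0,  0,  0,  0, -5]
J_2(-5) ⊕ J_1(-5) ⊕ J_1(-5) ⊕ J_1(-5)

The characteristic polynomial is
  det(x·I − A) = x^5 + 25*x^4 + 250*x^3 + 1250*x^2 + 3125*x + 3125 = (x + 5)^5

Eigenvalues and multiplicities (the geometric multiplicity of λ is n − rank(A − λI), which equals the number of Jordan blocks for λ):
  λ = -5: algebraic multiplicity = 5, geometric multiplicity = 4

Determining the block sizes for each eigenvalue:
  λ = -5: 4 blocks summing to 5 forces exactly one block of size 2 and the rest size 1 → block sizes [2, 1, 1, 1]

Assembling the blocks gives a Jordan form
J =
  [-5,  1,  0,  0,  0]
  [ 0, -5,  0,  0,  0]
  [ 0,  0, -5,  0,  0]
  [ 0,  0,  0, -5,  0]
  [ 0,  0,  0,  0, -5]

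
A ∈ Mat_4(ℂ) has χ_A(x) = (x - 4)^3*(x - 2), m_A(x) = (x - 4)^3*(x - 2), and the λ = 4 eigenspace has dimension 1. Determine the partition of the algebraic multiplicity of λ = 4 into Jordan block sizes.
Block sizes for λ = 4: [3]

Step 1 — from the characteristic polynomial, algebraic multiplicity of λ = 4 is 3. From dim ker(A − (4)·I) = 1, there are exactly 1 Jordan blocks for λ = 4.
Step 2 — from the minimal polynomial, the factor (x − 4)^3 tells us the largest block for λ = 4 has size 3.
Step 3 — with total size 3, 1 blocks, and largest block 3, the block sizes (in nonincreasing order) are [3].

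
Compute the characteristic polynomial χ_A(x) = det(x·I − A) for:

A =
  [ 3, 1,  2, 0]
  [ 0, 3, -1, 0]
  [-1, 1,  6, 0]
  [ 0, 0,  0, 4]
x^4 - 16*x^3 + 96*x^2 - 256*x + 256

Expanding det(x·I − A) (e.g. by cofactor expansion or by noting that A is similar to its Jordan form J, which has the same characteristic polynomial as A) gives
  χ_A(x) = x^4 - 16*x^3 + 96*x^2 - 256*x + 256
which factors as (x - 4)^4. The eigenvalues (with algebraic multiplicities) are λ = 4 with multiplicity 4.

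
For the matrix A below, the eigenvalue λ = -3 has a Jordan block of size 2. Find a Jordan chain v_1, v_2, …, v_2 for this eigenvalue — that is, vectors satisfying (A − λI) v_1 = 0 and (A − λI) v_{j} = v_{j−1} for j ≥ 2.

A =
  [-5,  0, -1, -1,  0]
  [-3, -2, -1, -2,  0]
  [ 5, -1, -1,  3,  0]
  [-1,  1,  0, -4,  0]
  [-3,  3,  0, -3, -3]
A Jordan chain for λ = -3 of length 2:
v_1 = (-2, -3, 5, -1, -3)ᵀ
v_2 = (1, 0, 0, 0, 0)ᵀ

Let N = A − (-3)·I. We want v_2 with N^2 v_2 = 0 but N^1 v_2 ≠ 0; then v_{j-1} := N · v_j for j = 2, …, 2.

Pick v_2 = (1, 0, 0, 0, 0)ᵀ.
Then v_1 = N · v_2 = (-2, -3, 5, -1, -3)ᵀ.

Sanity check: (A − (-3)·I) v_1 = (0, 0, 0, 0, 0)ᵀ = 0. ✓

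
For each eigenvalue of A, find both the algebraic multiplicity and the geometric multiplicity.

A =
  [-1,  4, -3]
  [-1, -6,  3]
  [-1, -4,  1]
λ = -2: alg = 3, geom = 2

Step 1 — factor the characteristic polynomial to read off the algebraic multiplicities:
  χ_A(x) = (x + 2)^3

Step 2 — compute geometric multiplicities via the rank-nullity identity g(λ) = n − rank(A − λI):
  rank(A − (-2)·I) = 1, so dim ker(A − (-2)·I) = n − 1 = 2

Summary:
  λ = -2: algebraic multiplicity = 3, geometric multiplicity = 2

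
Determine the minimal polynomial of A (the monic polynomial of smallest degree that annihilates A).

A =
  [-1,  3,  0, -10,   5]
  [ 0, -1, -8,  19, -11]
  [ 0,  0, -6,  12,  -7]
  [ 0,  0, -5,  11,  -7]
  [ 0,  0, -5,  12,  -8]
x^3 + 3*x^2 + 3*x + 1

The characteristic polynomial is χ_A(x) = (x + 1)^5, so the eigenvalues are known. The minimal polynomial is
  m_A(x) = Π_λ (x − λ)^{k_λ}
where k_λ is the size of the *largest* Jordan block for λ (equivalently, the smallest k with (A − λI)^k v = 0 for every generalised eigenvector v of λ).

  λ = -1: largest Jordan block has size 3, contributing (x + 1)^3

So m_A(x) = (x + 1)^3 = x^3 + 3*x^2 + 3*x + 1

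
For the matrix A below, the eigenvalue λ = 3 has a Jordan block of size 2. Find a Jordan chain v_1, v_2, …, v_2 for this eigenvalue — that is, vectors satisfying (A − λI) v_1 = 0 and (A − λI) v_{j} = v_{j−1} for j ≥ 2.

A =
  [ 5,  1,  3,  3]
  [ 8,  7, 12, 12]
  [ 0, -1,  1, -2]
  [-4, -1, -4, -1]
A Jordan chain for λ = 3 of length 2:
v_1 = (2, 8, 0, -4)ᵀ
v_2 = (1, 0, 0, 0)ᵀ

Let N = A − (3)·I. We want v_2 with N^2 v_2 = 0 but N^1 v_2 ≠ 0; then v_{j-1} := N · v_j for j = 2, …, 2.

Pick v_2 = (1, 0, 0, 0)ᵀ.
Then v_1 = N · v_2 = (2, 8, 0, -4)ᵀ.

Sanity check: (A − (3)·I) v_1 = (0, 0, 0, 0)ᵀ = 0. ✓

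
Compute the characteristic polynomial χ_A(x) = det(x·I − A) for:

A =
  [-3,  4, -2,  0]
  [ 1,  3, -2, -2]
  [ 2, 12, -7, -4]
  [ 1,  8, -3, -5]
x^4 + 12*x^3 + 54*x^2 + 108*x + 81

Expanding det(x·I − A) (e.g. by cofactor expansion or by noting that A is similar to its Jordan form J, which has the same characteristic polynomial as A) gives
  χ_A(x) = x^4 + 12*x^3 + 54*x^2 + 108*x + 81
which factors as (x + 3)^4. The eigenvalues (with algebraic multiplicities) are λ = -3 with multiplicity 4.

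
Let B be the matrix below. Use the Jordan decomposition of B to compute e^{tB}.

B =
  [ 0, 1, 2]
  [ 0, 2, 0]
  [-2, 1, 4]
e^{tB} =
  [-2*t*exp(2*t) + exp(2*t), t*exp(2*t), 2*t*exp(2*t)]
  [0, exp(2*t), 0]
  [-2*t*exp(2*t), t*exp(2*t), 2*t*exp(2*t) + exp(2*t)]

Strategy: write B = P · J · P⁻¹ where J is a Jordan canonical form, so e^{tB} = P · e^{tJ} · P⁻¹, and e^{tJ} can be computed block-by-block.

B has Jordan form
J =
  [2, 1, 0]
  [0, 2, 0]
  [0, 0, 2]
(up to reordering of blocks).

Per-block formulas:
  For a 2×2 Jordan block J_2(2): exp(t · J_2(2)) = e^(2t)·(I + t·N), where N is the 2×2 nilpotent shift.
  For a 1×1 block at λ = 2: exp(t · [2]) = [e^(2t)].

After assembling e^{tJ} and conjugating by P, we get:

e^{tB} =
  [-2*t*exp(2*t) + exp(2*t), t*exp(2*t), 2*t*exp(2*t)]
  [0, exp(2*t), 0]
  [-2*t*exp(2*t), t*exp(2*t), 2*t*exp(2*t) + exp(2*t)]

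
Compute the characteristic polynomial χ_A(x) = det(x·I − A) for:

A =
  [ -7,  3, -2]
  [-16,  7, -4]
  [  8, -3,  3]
x^3 - 3*x^2 + 3*x - 1

Expanding det(x·I − A) (e.g. by cofactor expansion or by noting that A is similar to its Jordan form J, which has the same characteristic polynomial as A) gives
  χ_A(x) = x^3 - 3*x^2 + 3*x - 1
which factors as (x - 1)^3. The eigenvalues (with algebraic multiplicities) are λ = 1 with multiplicity 3.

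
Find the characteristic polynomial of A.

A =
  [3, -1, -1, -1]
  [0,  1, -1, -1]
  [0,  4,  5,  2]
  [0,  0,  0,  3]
x^4 - 12*x^3 + 54*x^2 - 108*x + 81

Expanding det(x·I − A) (e.g. by cofactor expansion or by noting that A is similar to its Jordan form J, which has the same characteristic polynomial as A) gives
  χ_A(x) = x^4 - 12*x^3 + 54*x^2 - 108*x + 81
which factors as (x - 3)^4. The eigenvalues (with algebraic multiplicities) are λ = 3 with multiplicity 4.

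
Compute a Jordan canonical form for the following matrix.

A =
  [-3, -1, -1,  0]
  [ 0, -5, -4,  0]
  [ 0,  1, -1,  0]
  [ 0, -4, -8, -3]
J_3(-3) ⊕ J_1(-3)

The characteristic polynomial is
  det(x·I − A) = x^4 + 12*x^3 + 54*x^2 + 108*x + 81 = (x + 3)^4

Eigenvalues and multiplicities (the geometric multiplicity of λ is n − rank(A − λI), which equals the number of Jordan blocks for λ):
  λ = -3: algebraic multiplicity = 4, geometric multiplicity = 2

Determining the block sizes for each eigenvalue:
  λ = -3: with am = 4 and gm = 2, the partition is not yet determined (e.g. several partitions of 4 into 2 parts exist). Let N = A − (-3)·I. Computing rank(N^1) = 2, rank(N^2) = 1, rank(N^3) = 0; the number of blocks of size ≥ j is rank(N^{j−1}) − rank(N^j), giving [2, 1, 1]. So we have 1 block(s) of size 3, 1 block(s) of size 1 → block sizes [3, 1]

Assembling the blocks gives a Jordan form
J =
  [-3,  1,  0,  0]
  [ 0, -3,  1,  0]
  [ 0,  0, -3,  0]
  [ 0,  0,  0, -3]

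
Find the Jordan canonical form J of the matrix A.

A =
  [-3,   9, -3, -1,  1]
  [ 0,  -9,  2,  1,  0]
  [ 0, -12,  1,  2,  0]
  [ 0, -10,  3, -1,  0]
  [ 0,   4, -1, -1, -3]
J_3(-3) ⊕ J_2(-3)

The characteristic polynomial is
  det(x·I − A) = x^5 + 15*x^4 + 90*x^3 + 270*x^2 + 405*x + 243 = (x + 3)^5

Eigenvalues and multiplicities (the geometric multiplicity of λ is n − rank(A − λI), which equals the number of Jordan blocks for λ):
  λ = -3: algebraic multiplicity = 5, geometric multiplicity = 2

Determining the block sizes for each eigenvalue:
  λ = -3: with am = 5 and gm = 2, the partition is not yet determined (e.g. several partitions of 5 into 2 parts exist). Let N = A − (-3)·I. Computing rank(N^1) = 3, rank(N^2) = 1, rank(N^3) = 0; the number of blocks of size ≥ j is rank(N^{j−1}) − rank(N^j), giving [2, 2, 1]. So we have 1 block(s) of size 3, 1 block(s) of size 2 → block sizes [3, 2]

Assembling the blocks gives a Jordan form
J =
  [-3,  1,  0,  0,  0]
  [ 0, -3,  1,  0,  0]
  [ 0,  0, -3,  0,  0]
  [ 0,  0,  0, -3,  1]
  [ 0,  0,  0,  0, -3]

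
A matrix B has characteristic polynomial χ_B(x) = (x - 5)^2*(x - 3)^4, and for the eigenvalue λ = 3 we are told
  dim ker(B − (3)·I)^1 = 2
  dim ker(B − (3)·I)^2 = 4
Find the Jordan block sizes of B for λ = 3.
Block sizes for λ = 3: [2, 2]

From the dimensions of kernels of powers, the number of Jordan blocks of size at least j is d_j − d_{j−1} where d_j = dim ker(N^j) (with d_0 = 0). Computing the differences gives [2, 2].
The number of blocks of size exactly k is (#blocks of size ≥ k) − (#blocks of size ≥ k + 1), so the partition is: 2 block(s) of size 2.
In nonincreasing order the block sizes are [2, 2].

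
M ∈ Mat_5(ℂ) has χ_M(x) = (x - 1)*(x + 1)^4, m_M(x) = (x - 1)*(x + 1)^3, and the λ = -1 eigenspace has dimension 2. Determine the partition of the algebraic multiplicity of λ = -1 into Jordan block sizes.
Block sizes for λ = -1: [3, 1]

Step 1 — from the characteristic polynomial, algebraic multiplicity of λ = -1 is 4. From dim ker(M − (-1)·I) = 2, there are exactly 2 Jordan blocks for λ = -1.
Step 2 — from the minimal polynomial, the factor (x + 1)^3 tells us the largest block for λ = -1 has size 3.
Step 3 — with total size 4, 2 blocks, and largest block 3, the block sizes (in nonincreasing order) are [3, 1].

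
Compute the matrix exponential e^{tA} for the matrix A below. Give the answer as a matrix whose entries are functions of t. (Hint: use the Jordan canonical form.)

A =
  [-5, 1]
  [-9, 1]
e^{tA} =
  [-3*t*exp(-2*t) + exp(-2*t), t*exp(-2*t)]
  [-9*t*exp(-2*t), 3*t*exp(-2*t) + exp(-2*t)]

Strategy: write A = P · J · P⁻¹ where J is a Jordan canonical form, so e^{tA} = P · e^{tJ} · P⁻¹, and e^{tJ} can be computed block-by-block.

A has Jordan form
J =
  [-2,  1]
  [ 0, -2]
(up to reordering of blocks).

Per-block formulas:
  For a 2×2 Jordan block J_2(-2): exp(t · J_2(-2)) = e^(-2t)·(I + t·N), where N is the 2×2 nilpotent shift.

After assembling e^{tJ} and conjugating by P, we get:

e^{tA} =
  [-3*t*exp(-2*t) + exp(-2*t), t*exp(-2*t)]
  [-9*t*exp(-2*t), 3*t*exp(-2*t) + exp(-2*t)]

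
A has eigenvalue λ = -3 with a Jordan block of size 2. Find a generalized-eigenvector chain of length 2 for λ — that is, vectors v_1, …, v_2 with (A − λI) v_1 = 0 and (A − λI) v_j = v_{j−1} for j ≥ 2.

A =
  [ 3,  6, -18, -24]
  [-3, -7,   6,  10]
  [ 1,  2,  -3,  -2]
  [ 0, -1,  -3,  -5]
A Jordan chain for λ = -3 of length 2:
v_1 = (6, -3, 1, 0)ᵀ
v_2 = (1, 0, 0, 0)ᵀ

Let N = A − (-3)·I. We want v_2 with N^2 v_2 = 0 but N^1 v_2 ≠ 0; then v_{j-1} := N · v_j for j = 2, …, 2.

Pick v_2 = (1, 0, 0, 0)ᵀ.
Then v_1 = N · v_2 = (6, -3, 1, 0)ᵀ.

Sanity check: (A − (-3)·I) v_1 = (0, 0, 0, 0)ᵀ = 0. ✓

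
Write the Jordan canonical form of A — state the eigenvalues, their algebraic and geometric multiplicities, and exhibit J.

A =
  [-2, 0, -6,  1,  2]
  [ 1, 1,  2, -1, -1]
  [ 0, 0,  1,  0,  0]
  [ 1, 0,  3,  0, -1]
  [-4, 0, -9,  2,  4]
J_1(0) ⊕ J_2(1) ⊕ J_2(1)

The characteristic polynomial is
  det(x·I − A) = x^5 - 4*x^4 + 6*x^3 - 4*x^2 + x = x*(x - 1)^4

Eigenvalues and multiplicities (the geometric multiplicity of λ is n − rank(A − λI), which equals the number of Jordan blocks for λ):
  λ = 0: algebraic multiplicity = 1, geometric multiplicity = 1
  λ = 1: algebraic multiplicity = 4, geometric multiplicity = 2

Determining the block sizes for each eigenvalue:
  λ = 0: one block (gm = 1), so the single block has size am = 1 → block sizes [1]
  λ = 1: with am = 4 and gm = 2, the partition is not yet determined (e.g. several partitions of 4 into 2 parts exist). Let N = A − (1)·I. Computing rank(N^1) = 3, rank(N^2) = 1; the number of blocks of size ≥ j is rank(N^{j−1}) − rank(N^j), giving [2, 2]. So we have 2 block(s) of size 2 → block sizes [2, 2]

Assembling the blocks gives a Jordan form
J =
  [0, 0, 0, 0, 0]
  [0, 1, 1, 0, 0]
  [0, 0, 1, 0, 0]
  [0, 0, 0, 1, 1]
  [0, 0, 0, 0, 1]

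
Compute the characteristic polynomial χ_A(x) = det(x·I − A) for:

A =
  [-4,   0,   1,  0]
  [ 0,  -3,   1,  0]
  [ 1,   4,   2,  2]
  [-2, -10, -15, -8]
x^4 + 13*x^3 + 63*x^2 + 135*x + 108

Expanding det(x·I − A) (e.g. by cofactor expansion or by noting that A is similar to its Jordan form J, which has the same characteristic polynomial as A) gives
  χ_A(x) = x^4 + 13*x^3 + 63*x^2 + 135*x + 108
which factors as (x + 3)^3*(x + 4). The eigenvalues (with algebraic multiplicities) are λ = -4 with multiplicity 1, λ = -3 with multiplicity 3.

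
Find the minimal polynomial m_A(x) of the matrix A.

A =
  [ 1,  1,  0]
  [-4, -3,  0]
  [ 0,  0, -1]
x^2 + 2*x + 1

The characteristic polynomial is χ_A(x) = (x + 1)^3, so the eigenvalues are known. The minimal polynomial is
  m_A(x) = Π_λ (x − λ)^{k_λ}
where k_λ is the size of the *largest* Jordan block for λ (equivalently, the smallest k with (A − λI)^k v = 0 for every generalised eigenvector v of λ).

  λ = -1: largest Jordan block has size 2, contributing (x + 1)^2

So m_A(x) = (x + 1)^2 = x^2 + 2*x + 1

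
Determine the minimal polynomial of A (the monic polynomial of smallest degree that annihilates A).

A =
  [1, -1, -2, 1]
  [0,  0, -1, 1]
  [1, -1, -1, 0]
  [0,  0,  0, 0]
x^3

The characteristic polynomial is χ_A(x) = x^4, so the eigenvalues are known. The minimal polynomial is
  m_A(x) = Π_λ (x − λ)^{k_λ}
where k_λ is the size of the *largest* Jordan block for λ (equivalently, the smallest k with (A − λI)^k v = 0 for every generalised eigenvector v of λ).

  λ = 0: largest Jordan block has size 3, contributing (x − 0)^3

So m_A(x) = x^3 = x^3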